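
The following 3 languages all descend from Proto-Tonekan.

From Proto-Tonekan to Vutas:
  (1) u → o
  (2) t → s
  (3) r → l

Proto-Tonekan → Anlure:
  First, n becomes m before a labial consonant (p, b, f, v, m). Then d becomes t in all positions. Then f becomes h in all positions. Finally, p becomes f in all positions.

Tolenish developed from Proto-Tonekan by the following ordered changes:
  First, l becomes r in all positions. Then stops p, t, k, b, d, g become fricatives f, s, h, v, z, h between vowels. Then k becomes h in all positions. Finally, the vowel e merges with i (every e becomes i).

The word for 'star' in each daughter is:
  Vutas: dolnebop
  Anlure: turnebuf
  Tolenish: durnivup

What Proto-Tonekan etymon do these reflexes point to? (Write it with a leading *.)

Position 5: Vutas has e, Anlure has e, Tolenish has i. Vutas preserves e here (none of its changes turn any other segment into e), so the proto-segment is *e.
Position 7: Vutas has o, Anlure has u, Tolenish has u. Anlure preserves u here (none of its changes turn any other segment into u), so the proto-segment is *u.
Position 1: Vutas has d, Anlure has t, Tolenish has d. Vutas preserves d here (none of its changes turn any other segment into d), so the proto-segment is *d.
Continuing position by position gives *durnebup; check it forward:
Vutas: *durnebup > dornebop > dolnebop  (by vowel merger, unconditioned shift)
Anlure: *durnebup
  durnebup (rule 1 does not apply)
  durnebup → turnebup   [unconditioned shift]
  turnebup (rule 3 does not apply)
  turnebup → turnebuf   [unconditioned shift]
  giving Anlure turnebuf.
Tolenish: *durnebup
  durnebup (rule 1 does not apply)
  durnebup → durnevup   [intervocalic lenition]
  durnevup (rule 3 does not apply)
  durnevup → durnivup   [vowel merger]
  giving Tolenish durnivup.
No other proto-form is consistent with every reflex, so the reconstruction is *durnebup.

*durnebup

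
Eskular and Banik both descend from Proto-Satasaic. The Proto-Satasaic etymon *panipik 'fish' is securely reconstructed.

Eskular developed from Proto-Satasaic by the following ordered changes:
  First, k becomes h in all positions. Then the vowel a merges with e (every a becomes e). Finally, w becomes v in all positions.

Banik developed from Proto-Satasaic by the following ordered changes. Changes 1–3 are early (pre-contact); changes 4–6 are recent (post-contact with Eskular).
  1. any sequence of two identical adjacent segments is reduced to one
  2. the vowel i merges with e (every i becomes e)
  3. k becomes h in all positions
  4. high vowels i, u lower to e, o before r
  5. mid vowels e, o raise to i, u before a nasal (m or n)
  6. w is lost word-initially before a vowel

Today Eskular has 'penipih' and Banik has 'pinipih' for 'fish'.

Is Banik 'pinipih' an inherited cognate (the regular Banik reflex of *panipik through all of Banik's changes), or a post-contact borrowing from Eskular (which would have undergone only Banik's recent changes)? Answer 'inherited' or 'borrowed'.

borrowed

If inherited, *panipik would pass through all of Banik's changes:
Banik: start from *panipik.
  rule 1: no change — panipik
  rule 2 (vowel merger): panipik → panepek
  rule 3 (unconditioned shift): panepek → panepeh
  rule 4: no change — panepeh
  rule 5: no change — panepeh
  rule 6: no change — panepeh
  ⇒ Banik panepeh
If borrowed from Eskular 'penipih' after the early changes, it would undergo only the recent ones:
  rule 4 (pre-rhotic lowering): no change (penipih)
  rule 5 (pre-nasal raising): penipih → pinipih
  rule 6 (glide loss): no change (pinipih)
  ⇒ as a loan: pinipih
Banik 'pinipih' matches the loan outcome 'pinipih', not the inherited 'panepeh' — it skipped the early Banik changes, so it was borrowed from Eskular.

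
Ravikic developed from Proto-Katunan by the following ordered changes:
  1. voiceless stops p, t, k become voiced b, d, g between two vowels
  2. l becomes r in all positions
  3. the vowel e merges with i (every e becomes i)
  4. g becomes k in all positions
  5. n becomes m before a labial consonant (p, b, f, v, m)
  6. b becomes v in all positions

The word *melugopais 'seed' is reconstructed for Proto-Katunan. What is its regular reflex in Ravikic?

Ravikic: start from *melugopais.
  rule 1 (intervocalic voicing): melugopais → melugobais
  rule 2 (unconditioned shift): melugobais → merugobais
  rule 3 (vowel merger): merugobais → mirugobais
  rule 4 (unconditioned shift): mirugobais → mirukobais
  rule 5: no change — mirukobais
  rule 6 (unconditioned shift): mirukobais → mirukovais
  ⇒ Ravikic mirukovais

mirukovais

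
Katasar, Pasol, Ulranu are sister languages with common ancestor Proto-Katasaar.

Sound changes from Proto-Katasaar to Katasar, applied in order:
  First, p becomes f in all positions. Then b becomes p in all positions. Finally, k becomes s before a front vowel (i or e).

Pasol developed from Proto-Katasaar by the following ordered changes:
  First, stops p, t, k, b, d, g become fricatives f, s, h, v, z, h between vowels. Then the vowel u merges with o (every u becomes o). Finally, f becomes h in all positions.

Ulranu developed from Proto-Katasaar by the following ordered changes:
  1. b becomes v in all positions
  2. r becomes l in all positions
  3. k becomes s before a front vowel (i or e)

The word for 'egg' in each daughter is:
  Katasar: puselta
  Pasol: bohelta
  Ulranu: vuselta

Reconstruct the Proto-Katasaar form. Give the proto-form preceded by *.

*bukelta

Position 1: Katasar has p, Pasol has b, Ulranu has v. Pasol preserves b here (none of its changes turn any other segment into b), so the proto-segment is *b.
Position 3: Katasar has s, Pasol has h, Ulranu has s. Taking the neighbouring segments as reconstructed: Katasar s could go back to *k or *s; Pasol h could go back to *p or *k or *g or *f or *h; Ulranu s could go back to *k or *s — the one source consistent with every daughter is *k.
Position 2: Katasar has u, Pasol has o, Ulranu has u. Katasar preserves u here (none of its changes turn any other segment into u), so the proto-segment is *u.
The remaining positions agree across the daughters. Check the candidate against every language:
Katasar: *bukelta
  bukelta (rule 1 does not apply)
  bukelta → pukelta   [unconditioned shift]
  pukelta → puselta   [palatalisation]
  giving Katasar puselta.
Pasol: start from *bukelta.
  rule 1 (intervocalic lenition): bukelta → buhelta
  rule 2 (vowel merger): buhelta → bohelta
  rule 3: no change — bohelta
  ⇒ Pasol bohelta
Ulranu: *bukelta
  bukelta → vukelta   [unconditioned shift]
  vukelta (rule 2 does not apply)
  vukelta → vuselta   [palatalisation]
  giving Ulranu vuselta.
Only *bukelta yields all of Katasar puselta, Pasol bohelta, Ulranu vuselta.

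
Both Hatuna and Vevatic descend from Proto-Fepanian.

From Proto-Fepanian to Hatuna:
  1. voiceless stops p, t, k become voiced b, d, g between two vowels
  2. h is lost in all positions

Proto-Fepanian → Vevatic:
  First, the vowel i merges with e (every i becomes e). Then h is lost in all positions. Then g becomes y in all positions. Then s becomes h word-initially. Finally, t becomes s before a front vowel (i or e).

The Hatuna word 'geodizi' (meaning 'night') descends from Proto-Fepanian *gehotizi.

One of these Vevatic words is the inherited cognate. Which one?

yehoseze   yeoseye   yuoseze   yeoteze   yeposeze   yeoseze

Vevatic: start from *gehotizi.
  rule 1 (vowel merger): gehotizi → gehoteze
  rule 2 (h-loss): gehoteze → geoteze
  rule 3 (unconditioned shift): geoteze → yeoteze
  rule 4: no change — yeoteze
  rule 5 (palatalisation): yeoteze → yeoseze
  ⇒ Vevatic yeoseze

yeoseze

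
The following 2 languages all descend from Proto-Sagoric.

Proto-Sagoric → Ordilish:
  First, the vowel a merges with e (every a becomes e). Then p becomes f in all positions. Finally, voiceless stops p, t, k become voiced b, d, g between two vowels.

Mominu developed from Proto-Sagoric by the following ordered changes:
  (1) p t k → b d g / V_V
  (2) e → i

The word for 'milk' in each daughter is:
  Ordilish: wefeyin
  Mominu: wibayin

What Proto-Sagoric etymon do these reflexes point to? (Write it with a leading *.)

*wepayin

Position 3: Ordilish has f, Mominu has b. Taking the neighbouring segments as reconstructed: Ordilish f could go back to *p or *f; Mominu b could go back to *p or *b — the one source consistent with every daughter is *p.
Position 4: Ordilish has e, Mominu has a. Mominu preserves a here (none of its changes turn any other segment into a), so the proto-segment is *a.
This points to *wepayin. Verify forward in each daughter:
Ordilish: start from *wepayin.
  rule 1 (vowel merger): wepayin → wepeyin
  rule 2 (unconditioned shift): wepeyin → wefeyin
  rule 3: no change — wefeyin
  ⇒ Ordilish wefeyin
Mominu: *wepayin
  wepayin → webayin   [intervocalic voicing]
  webayin → wibayin   [vowel merger]
  giving Mominu wibayin.
*wepayin is the unique common source.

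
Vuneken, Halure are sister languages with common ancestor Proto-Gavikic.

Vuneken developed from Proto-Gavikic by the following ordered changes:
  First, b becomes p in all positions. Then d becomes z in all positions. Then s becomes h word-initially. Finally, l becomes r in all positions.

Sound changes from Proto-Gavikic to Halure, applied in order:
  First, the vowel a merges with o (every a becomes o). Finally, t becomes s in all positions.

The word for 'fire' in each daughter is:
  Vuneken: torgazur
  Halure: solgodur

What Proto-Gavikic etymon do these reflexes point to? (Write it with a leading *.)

*tolgadur

Position 5: Vuneken has a, Halure has o. Vuneken preserves a here (none of its changes turn any other segment into a), so the proto-segment is *a.
Position 1: Vuneken has t, Halure has s. Vuneken preserves t here (none of its changes turn any other segment into t), so the proto-segment is *t.
This points to *tolgadur. Verify forward in each daughter:
Vuneken: start from *tolgadur.
  rule 1: no change — tolgadur
  rule 2 (unconditioned shift): tolgadur → tolgazur
  rule 3: no change — tolgazur
  rule 4 (unconditioned shift): tolgazur → torgazur
  ⇒ Vuneken torgazur
Halure: start from *tolgadur.
  rule 1 (vowel merger): tolgadur → tolgodur
  rule 2 (unconditioned shift): tolgodur → solgodur
  ⇒ Halure solgodur
Only *tolgadur yields all of Vuneken torgazur, Halure solgodur.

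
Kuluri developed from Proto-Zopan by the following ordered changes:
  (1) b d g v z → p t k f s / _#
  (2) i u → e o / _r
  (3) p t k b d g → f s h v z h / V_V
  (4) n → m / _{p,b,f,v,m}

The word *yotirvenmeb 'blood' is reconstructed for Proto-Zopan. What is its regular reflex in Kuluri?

yoservemmep

Kuluri: *yotirvenmeb
  yotirvenmeb → yotirvenmep   [final devoicing]
  yotirvenmep → yotervenmep   [pre-rhotic lowering]
  yotervenmep → yoservenmep   [intervocalic lenition]
  yoservenmep → yoservemmep   [nasal place assimilation]
  giving Kuluri yoservemmep.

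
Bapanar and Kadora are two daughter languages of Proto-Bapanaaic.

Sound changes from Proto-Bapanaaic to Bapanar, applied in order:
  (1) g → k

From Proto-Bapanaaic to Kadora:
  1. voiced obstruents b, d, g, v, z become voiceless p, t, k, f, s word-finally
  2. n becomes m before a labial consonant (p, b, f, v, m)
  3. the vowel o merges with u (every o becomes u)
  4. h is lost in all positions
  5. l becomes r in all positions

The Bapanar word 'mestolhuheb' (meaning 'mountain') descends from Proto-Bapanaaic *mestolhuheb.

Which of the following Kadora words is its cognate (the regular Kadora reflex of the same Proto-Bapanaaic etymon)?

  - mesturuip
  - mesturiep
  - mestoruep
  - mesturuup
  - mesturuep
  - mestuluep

Kadora: *mestolhuheb > mestolhuhep > mestulhuhep > mestuluep > mesturuep  (by final devoicing, vowel merger, h-loss, unconditioned shift)

mesturuep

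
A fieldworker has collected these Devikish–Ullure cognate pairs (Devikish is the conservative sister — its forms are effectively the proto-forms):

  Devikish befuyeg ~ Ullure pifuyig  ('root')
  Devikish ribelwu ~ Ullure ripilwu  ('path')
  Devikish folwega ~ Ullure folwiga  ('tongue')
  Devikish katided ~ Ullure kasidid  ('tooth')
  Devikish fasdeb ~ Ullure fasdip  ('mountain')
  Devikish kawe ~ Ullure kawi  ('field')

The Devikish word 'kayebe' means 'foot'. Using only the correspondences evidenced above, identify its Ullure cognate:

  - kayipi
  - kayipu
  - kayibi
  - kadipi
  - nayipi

fasdeb ~ fasdip — Devikish e corresponds to Ullure i after a consonant, before a labial obstruent.
ribelwu ~ ripilwu — Devikish b corresponds to Ullure p between vowels (before a front vowel).
kawe ~ kawi — Devikish e corresponds to Ullure i word-finally.
Applying these to Devikish 'kayebe':
  kayebe → kayibe   (e→i after a consonant, before a labial obstruent)
  kayibe → kayipe   (b→p between vowels (before a front vowel))
  kayipe → kayipi   (e→i word-finally)
So the Ullure cognate is 'kayipi'.

kayipi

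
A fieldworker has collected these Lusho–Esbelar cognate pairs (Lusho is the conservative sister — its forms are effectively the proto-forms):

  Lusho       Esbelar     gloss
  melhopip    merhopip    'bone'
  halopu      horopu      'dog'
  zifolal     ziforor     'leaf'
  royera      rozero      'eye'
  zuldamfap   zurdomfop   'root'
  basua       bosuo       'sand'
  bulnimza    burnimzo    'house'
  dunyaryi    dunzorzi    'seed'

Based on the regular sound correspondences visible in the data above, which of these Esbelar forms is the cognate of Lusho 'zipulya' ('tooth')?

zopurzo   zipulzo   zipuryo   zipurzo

melhopip ~ merhopip, zuldamfap ~ zurdomfop — Lusho l corresponds to Esbelar r after a vowel, before a consonant other than r, m, n, p, b, f, v.
dunyaryi ~ dunzorzi — Lusho y corresponds to Esbelar z after a consonant, before a back vowel.
royera ~ rozero, bulnimza ~ burnimzo — Lusho a corresponds to Esbelar o word-finally.
Applying these to Lusho 'zipulya':
  zipulya → zipurya   (l→r after a vowel, before a consonant other than r, m, n, p, b, f, v)
  zipurya → zipurza   (y→z after a consonant, before a back vowel)
  zipurza → zipurzo   (a→o word-finally)
So the Esbelar cognate is 'zipurzo'.

zipurzo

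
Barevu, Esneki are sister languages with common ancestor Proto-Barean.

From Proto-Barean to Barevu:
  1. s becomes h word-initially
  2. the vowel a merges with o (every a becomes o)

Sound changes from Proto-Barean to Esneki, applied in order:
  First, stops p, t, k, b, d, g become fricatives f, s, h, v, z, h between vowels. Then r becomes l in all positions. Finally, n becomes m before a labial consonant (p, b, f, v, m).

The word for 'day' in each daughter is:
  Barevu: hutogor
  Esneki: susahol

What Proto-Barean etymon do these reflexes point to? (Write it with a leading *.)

*sutagor

Position 3: Barevu has t, Esneki has s. Barevu preserves t here (none of its changes turn any other segment into t), so the proto-segment is *t.
Position 1: Barevu has h, Esneki has s. Taking the neighbouring segments as reconstructed: Barevu h could go back to *s or *h; Esneki s can only go back to *s — the one source consistent with every daughter is *s.
This points to *sutagor. Verify forward in each daughter:
Barevu: start from *sutagor.
  rule 1 (debuccalisation): sutagor → hutagor
  rule 2 (vowel merger): hutagor → hutogor
  ⇒ Barevu hutogor
Esneki: *sutagor > susahor > susahol  (by intervocalic lenition, unconditioned shift)
Only *sutagor yields all of Barevu hutogor, Esneki susahol.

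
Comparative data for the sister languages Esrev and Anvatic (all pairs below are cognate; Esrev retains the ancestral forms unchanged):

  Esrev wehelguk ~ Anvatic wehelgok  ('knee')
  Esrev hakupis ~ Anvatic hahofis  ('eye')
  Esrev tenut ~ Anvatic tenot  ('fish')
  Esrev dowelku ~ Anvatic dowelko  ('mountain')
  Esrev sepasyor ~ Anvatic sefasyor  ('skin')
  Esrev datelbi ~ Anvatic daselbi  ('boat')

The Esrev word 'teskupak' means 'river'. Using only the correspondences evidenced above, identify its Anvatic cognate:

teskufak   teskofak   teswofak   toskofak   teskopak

teskofak

hakupis ~ hahofis — Esrev u corresponds to Anvatic o after a consonant, before a labial obstruent.
sepasyor ~ sefasyor — Esrev p corresponds to Anvatic f between vowels (before a back vowel).
Applying these to Esrev 'teskupak':
  teskupak → teskopak   (u→o after a consonant, before a labial obstruent)
  teskopak → teskofak   (p→f between vowels (before a back vowel))
So the Anvatic cognate is 'teskofak'.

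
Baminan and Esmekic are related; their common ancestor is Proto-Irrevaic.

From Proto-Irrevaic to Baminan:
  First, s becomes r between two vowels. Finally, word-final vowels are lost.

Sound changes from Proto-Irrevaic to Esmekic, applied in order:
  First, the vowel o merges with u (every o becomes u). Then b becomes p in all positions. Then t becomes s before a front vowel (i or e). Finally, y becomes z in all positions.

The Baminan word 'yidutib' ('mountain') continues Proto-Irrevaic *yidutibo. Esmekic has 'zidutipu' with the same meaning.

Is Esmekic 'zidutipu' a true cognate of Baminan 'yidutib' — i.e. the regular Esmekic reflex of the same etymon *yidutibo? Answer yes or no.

Derive the expected Esmekic reflex of *yidutibo:
Esmekic: start from *yidutibo.
  rule 1 (vowel merger): yidutibo → yidutibu
  rule 2 (unconditioned shift): yidutibu → yidutipu
  rule 3 (palatalisation): yidutipu → yidusipu
  rule 4 (unconditioned shift): yidusipu → zidusipu
  ⇒ Esmekic zidusipu
The regular Esmekic reflex would be 'zidusipu', but the attested form is 'zidutipu'. The correspondence is irregular, so they are not cognates (the Esmekic form has a different source).

no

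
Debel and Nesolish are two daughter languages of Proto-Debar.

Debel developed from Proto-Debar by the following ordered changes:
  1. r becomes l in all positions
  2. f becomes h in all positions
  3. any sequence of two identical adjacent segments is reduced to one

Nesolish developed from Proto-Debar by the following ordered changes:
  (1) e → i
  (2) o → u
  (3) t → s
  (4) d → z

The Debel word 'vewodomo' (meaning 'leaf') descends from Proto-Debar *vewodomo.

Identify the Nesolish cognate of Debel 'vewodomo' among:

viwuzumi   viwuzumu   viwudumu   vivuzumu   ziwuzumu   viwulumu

viwuzumu

Nesolish: *vewodomo
  vewodomo → viwodomo   [vowel merger]
  viwodomo → viwudumu   [vowel merger]
  viwudumu (rule 3 does not apply)
  viwudumu → viwuzumu   [unconditioned shift]
  giving Nesolish viwuzumu.
The other candidates each miss or misapply at least one Nesolish change.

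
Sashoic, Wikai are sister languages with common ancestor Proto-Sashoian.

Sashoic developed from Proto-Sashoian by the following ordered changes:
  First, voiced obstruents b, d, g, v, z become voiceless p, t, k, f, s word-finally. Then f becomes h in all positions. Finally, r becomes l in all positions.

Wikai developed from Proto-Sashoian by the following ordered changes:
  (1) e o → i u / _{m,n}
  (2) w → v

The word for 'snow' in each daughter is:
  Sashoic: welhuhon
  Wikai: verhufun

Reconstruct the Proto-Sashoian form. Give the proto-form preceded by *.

Position 3: Sashoic has l, Wikai has r. Wikai preserves r here (none of its changes turn any other segment into r), so the proto-segment is *r.
Position 1: Sashoic has w, Wikai has v. Sashoic preserves w here (none of its changes turn any other segment into w), so the proto-segment is *w.
Position 7: Sashoic has o, Wikai has u. Sashoic preserves o here (none of its changes turn any other segment into o), so the proto-segment is *o.
Verify the candidate proto-form against each daughter:
Sashoic: *werhufon
  werhufon (rule 1 does not apply)
  werhufon → werhuhon   [unconditioned shift]
  werhuhon → welhuhon   [unconditioned shift]
  giving Sashoic welhuhon.
Wikai: start from *werhufon.
  rule 1 (pre-nasal raising): werhufon → werhufun
  rule 2 (unconditioned shift): werhufun → verhufun
  ⇒ Wikai verhufun
No other proto-form is consistent with every reflex, so the reconstruction is *werhufon.

*werhufon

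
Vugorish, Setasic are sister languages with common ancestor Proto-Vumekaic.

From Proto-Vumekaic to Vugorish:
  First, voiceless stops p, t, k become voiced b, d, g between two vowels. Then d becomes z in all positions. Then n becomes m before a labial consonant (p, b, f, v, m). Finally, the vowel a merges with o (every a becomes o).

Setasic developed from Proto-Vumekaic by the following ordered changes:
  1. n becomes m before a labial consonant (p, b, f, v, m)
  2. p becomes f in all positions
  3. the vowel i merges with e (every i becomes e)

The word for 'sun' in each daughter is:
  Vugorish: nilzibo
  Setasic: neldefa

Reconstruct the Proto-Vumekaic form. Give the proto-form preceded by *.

Position 6: Vugorish has b, Setasic has f. Taking the neighbouring segments as reconstructed: Vugorish b could go back to *p or *b; Setasic f could go back to *p or *f — the one source consistent with every daughter is *p.
Position 2: Vugorish has i, Setasic has e. Vugorish preserves i here (none of its changes turn any other segment into i), so the proto-segment is *i.
Verify the candidate proto-form against each daughter:
Vugorish: *nildipa > nildiba > nilziba > nilzibo  (by intervocalic voicing, unconditioned shift, vowel merger)
Setasic: *nildipa > nildifa > neldefa  (by unconditioned shift, vowel merger)
*nildipa is the unique common source.

*nildipa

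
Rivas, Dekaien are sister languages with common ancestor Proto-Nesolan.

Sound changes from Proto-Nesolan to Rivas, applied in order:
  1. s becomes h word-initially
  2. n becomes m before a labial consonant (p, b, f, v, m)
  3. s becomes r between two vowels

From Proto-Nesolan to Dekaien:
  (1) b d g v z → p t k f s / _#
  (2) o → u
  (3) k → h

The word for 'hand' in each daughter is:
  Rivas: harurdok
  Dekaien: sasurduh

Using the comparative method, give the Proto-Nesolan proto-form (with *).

Position 3: Rivas has r, Dekaien has s. Taking the neighbouring segments as reconstructed: Rivas r could go back to *s or *r; Dekaien s can only go back to *s — the one source consistent with every daughter is *s.
Position 7: Rivas has o, Dekaien has u. Rivas preserves o here (none of its changes turn any other segment into o), so the proto-segment is *o.
This points to *sasurdok. Verify forward in each daughter:
Rivas: start from *sasurdok.
  rule 1 (debuccalisation): sasurdok → hasurdok
  rule 2: no change — hasurdok
  rule 3 (rhotacism): hasurdok → harurdok
  ⇒ Rivas harurdok
Dekaien: *sasurdok
  sasurdok (rule 1 does not apply)
  sasurdok → sasurduk   [vowel merger]
  sasurduk → sasurduh   [unconditioned shift]
  giving Dekaien sasurduh.
*sasurdok is the unique common source.

*sasurdok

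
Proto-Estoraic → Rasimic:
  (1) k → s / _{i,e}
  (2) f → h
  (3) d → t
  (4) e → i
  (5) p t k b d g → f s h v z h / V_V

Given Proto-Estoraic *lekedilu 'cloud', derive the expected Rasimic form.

lisisilu

Rasimic: *lekedilu
  lekedilu → lesedilu   [palatalisation]
  lesedilu (rule 2 does not apply)
  lesedilu → lesetilu   [unconditioned shift]
  lesetilu → lisitilu   [vowel merger]
  lisitilu → lisisilu   [intervocalic lenition]
  giving Rasimic lisisilu.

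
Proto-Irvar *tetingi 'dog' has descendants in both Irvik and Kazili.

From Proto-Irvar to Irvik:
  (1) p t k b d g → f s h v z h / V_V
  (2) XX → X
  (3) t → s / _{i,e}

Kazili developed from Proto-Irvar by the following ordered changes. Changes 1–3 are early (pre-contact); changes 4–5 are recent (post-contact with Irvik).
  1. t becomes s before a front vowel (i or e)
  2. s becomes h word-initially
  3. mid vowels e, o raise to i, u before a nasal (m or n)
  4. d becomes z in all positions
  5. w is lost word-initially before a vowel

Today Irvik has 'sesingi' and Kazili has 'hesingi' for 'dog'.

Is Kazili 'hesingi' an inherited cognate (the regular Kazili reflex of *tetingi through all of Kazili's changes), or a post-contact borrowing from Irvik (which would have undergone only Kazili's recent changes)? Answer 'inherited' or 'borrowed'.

If inherited, *tetingi would pass through all of Kazili's changes:
Kazili: *tetingi > sesingi > hesingi  (by palatalisation, debuccalisation)
If borrowed from Irvik 'sesingi' after the early changes, it would undergo only the recent ones:
  rule 4 (unconditioned shift): no change (sesingi)
  rule 5 (glide loss): no change (sesingi)
  ⇒ as a loan: sesingi
Kazili 'hesingi' matches the inherited outcome exactly, so it is an inherited cognate, not a loan.

inherited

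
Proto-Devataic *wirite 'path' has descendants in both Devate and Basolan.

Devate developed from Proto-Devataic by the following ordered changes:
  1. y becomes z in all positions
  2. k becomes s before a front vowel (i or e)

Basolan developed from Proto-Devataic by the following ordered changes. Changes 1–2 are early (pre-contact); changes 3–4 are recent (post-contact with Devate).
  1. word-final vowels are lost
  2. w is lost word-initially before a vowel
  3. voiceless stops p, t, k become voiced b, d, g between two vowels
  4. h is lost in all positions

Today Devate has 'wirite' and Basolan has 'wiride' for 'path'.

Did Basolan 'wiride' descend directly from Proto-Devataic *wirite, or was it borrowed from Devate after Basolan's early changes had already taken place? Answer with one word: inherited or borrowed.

borrowed

If inherited, *wirite would pass through all of Basolan's changes:
Basolan: *wirite > wirit > irit  (by apocope, glide loss)
If borrowed from Devate 'wirite' after the early changes, it would undergo only the recent ones:
  rule 3 (intervocalic voicing): wirite → wiride
  rule 4 (h-loss): no change (wiride)
  ⇒ as a loan: wiride
Basolan 'wiride' matches the loan outcome 'wiride', not the inherited 'irit' — it skipped the early Basolan changes, so it was borrowed from Devate.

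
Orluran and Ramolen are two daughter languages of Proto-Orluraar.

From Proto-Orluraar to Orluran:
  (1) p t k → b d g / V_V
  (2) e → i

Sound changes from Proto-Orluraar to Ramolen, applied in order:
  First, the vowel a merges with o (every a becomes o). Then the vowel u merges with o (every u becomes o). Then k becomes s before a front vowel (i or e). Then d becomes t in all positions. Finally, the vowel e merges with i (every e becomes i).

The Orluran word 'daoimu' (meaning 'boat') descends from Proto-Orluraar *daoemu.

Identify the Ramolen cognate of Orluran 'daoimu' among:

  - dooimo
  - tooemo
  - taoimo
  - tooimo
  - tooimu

tooimo

Ramolen: start from *daoemu.
  rule 1 (vowel merger): daoemu → dooemu
  rule 2 (vowel merger): dooemu → dooemo
  rule 3: no change — dooemo
  rule 4 (unconditioned shift): dooemo → tooemo
  rule 5 (vowel merger): tooemo → tooimo
  ⇒ Ramolen tooimo
Among the options, 'tooimo' alone shows every Ramolen change applied in order.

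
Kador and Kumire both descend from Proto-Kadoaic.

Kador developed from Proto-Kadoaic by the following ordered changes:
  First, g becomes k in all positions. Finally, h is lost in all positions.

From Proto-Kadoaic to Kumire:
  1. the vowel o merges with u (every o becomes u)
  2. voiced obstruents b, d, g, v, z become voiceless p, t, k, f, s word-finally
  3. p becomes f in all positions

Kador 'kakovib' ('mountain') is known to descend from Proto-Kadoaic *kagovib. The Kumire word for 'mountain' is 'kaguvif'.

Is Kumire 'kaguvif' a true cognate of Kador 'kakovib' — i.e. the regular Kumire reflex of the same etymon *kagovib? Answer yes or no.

Derive the expected Kumire reflex of *kagovib:
Kumire: *kagovib > kaguvib > kaguvip > kaguvif  (by vowel merger, final devoicing, unconditioned shift)
Kumire 'kaguvif' matches the regular reflex exactly, so the pair is cognate.

yes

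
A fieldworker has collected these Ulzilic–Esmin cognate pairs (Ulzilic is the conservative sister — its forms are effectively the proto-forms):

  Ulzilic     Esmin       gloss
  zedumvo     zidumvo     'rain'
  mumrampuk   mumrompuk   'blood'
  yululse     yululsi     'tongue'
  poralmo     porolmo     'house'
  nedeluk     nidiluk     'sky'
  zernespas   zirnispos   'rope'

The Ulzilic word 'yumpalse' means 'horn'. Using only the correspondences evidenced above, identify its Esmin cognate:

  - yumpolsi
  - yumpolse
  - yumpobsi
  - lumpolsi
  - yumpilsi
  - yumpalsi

yumpolsi

poralmo ~ porolmo, zernespas ~ zirnispos — Ulzilic a corresponds to Esmin o after a consonant, before a consonant other than r, m, n, p, b, f, v.
yululse ~ yululsi — Ulzilic e corresponds to Esmin i word-finally.
Applying these to Ulzilic 'yumpalse':
  yumpalse → yumpolse   (a→o after a consonant, before a consonant other than r, m, n, p, b, f, v)
  yumpolse → yumpolsi   (e→i word-finally)
So the Esmin cognate is 'yumpolsi'.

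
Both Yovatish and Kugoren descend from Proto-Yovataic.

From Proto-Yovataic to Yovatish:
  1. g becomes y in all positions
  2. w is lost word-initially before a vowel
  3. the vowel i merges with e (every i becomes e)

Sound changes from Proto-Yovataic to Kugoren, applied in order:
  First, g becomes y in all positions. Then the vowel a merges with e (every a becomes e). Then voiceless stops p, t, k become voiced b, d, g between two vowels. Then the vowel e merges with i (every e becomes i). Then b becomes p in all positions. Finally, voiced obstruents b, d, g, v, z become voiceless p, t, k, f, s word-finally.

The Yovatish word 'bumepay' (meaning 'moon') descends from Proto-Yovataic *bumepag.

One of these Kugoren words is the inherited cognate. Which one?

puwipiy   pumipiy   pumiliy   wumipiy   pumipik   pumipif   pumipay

pumipiy

Kugoren: *bumepag
  bumepag → bumepay   [unconditioned shift]
  bumepay → bumepey   [vowel merger]
  bumepey → bumebey   [intervocalic voicing]
  bumebey → bumibiy   [vowel merger]
  bumibiy → pumipiy   [unconditioned shift]
  pumipiy (rule 6 does not apply)
  giving Kugoren pumipiy.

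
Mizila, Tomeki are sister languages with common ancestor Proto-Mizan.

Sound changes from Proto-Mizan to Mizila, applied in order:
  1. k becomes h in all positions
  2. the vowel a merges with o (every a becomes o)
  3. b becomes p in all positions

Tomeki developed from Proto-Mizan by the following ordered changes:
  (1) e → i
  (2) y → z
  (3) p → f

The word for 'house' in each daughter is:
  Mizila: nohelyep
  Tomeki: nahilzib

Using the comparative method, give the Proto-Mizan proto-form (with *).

Position 4: Mizila has e, Tomeki has i. Mizila preserves e here (none of its changes turn any other segment into e), so the proto-segment is *e.
Position 6: Mizila has y, Tomeki has z. Mizila preserves y here (none of its changes turn any other segment into y), so the proto-segment is *y.
Verify the candidate proto-form against each daughter:
Mizila: start from *nahelyeb.
  rule 1: no change — nahelyeb
  rule 2 (vowel merger): nahelyeb → nohelyeb
  rule 3 (unconditioned shift): nohelyeb → nohelyep
  ⇒ Mizila nohelyep
Tomeki: *nahelyeb
  nahelyeb → nahilyib   [vowel merger]
  nahilyib → nahilzib   [unconditioned shift]
  nahilzib (rule 3 does not apply)
  giving Tomeki nahilzib.
*nahelyeb is the unique common source.

*nahelyeb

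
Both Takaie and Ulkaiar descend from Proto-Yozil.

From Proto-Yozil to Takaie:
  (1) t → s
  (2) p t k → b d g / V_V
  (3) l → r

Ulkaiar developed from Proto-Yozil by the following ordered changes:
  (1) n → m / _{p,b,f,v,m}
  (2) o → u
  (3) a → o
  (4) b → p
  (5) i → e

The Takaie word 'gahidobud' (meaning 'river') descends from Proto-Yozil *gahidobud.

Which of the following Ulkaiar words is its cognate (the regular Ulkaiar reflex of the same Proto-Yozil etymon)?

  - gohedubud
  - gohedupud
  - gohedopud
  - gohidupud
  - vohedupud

gohedupud

Ulkaiar: start from *gahidobud.
  rule 1: no change — gahidobud
  rule 2 (vowel merger): gahidobud → gahidubud
  rule 3 (vowel merger): gahidubud → gohidubud
  rule 4 (unconditioned shift): gohidubud → gohidupud
  rule 5 (vowel merger): gohidupud → gohedupud
  ⇒ Ulkaiar gohedupud
The other candidates each miss or misapply at least one Ulkaiar change.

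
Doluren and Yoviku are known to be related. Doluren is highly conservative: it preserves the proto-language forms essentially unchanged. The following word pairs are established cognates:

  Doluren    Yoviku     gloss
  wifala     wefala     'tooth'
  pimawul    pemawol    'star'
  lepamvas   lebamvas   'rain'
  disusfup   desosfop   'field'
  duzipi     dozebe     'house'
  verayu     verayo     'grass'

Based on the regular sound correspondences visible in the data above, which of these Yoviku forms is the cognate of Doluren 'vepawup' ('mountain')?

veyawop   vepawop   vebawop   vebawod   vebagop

lepamvas ~ lebamvas — Doluren p corresponds to Yoviku b between vowels (before a back vowel).
disusfup ~ desosfop — Doluren u corresponds to Yoviku o after a consonant, before a labial obstruent.
Applying these to Doluren 'vepawup':
  vepawup → vebawup   (p→b between vowels (before a back vowel))
  vebawup → vebawop   (u→o after a consonant, before a labial obstruent)
So the Yoviku cognate is 'vebawop'.

vebawop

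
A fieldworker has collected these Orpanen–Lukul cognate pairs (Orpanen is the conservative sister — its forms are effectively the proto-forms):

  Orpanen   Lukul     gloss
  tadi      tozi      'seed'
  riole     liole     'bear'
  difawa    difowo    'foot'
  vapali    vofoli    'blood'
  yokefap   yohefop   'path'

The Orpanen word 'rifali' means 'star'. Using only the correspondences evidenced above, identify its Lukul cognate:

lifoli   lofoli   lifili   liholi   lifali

riole ~ liole — Orpanen r corresponds to Lukul l word-initially before a front vowel.
tadi ~ tozi, difawa ~ difowo — Orpanen a corresponds to Lukul o after a consonant, before a consonant other than r, m, n, p, b, f, v.
Applying these to Orpanen 'rifali':
  rifali → lifali   (r→l word-initially before a front vowel)
  lifali → lifoli   (a→o after a consonant, before a consonant other than r, m, n, p, b, f, v)
So the Lukul cognate is 'lifoli'.

lifoli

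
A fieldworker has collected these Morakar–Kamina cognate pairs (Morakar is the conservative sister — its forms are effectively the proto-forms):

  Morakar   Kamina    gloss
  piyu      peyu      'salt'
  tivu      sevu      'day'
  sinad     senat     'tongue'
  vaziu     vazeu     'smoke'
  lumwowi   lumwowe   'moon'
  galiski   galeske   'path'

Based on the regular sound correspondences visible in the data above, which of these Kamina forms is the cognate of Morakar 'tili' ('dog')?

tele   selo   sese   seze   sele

sele

tivu ~ sevu — Morakar t corresponds to Kamina s word-initially before a front vowel.
piyu ~ peyu, galiski ~ galeske — Morakar i corresponds to Kamina e after a consonant, before a consonant other than r, m, n, p, b, f, v.
lumwowi ~ lumwowe, galiski ~ galeske — Morakar i corresponds to Kamina e word-finally.
Applying these to Morakar 'tili':
  tili → sili   (t→s word-initially before a front vowel)
  sili → seli   (i→e after a consonant, before a consonant other than r, m, n, p, b, f, v)
  seli → sele   (i→e word-finally)
So the Kamina cognate is 'sele'.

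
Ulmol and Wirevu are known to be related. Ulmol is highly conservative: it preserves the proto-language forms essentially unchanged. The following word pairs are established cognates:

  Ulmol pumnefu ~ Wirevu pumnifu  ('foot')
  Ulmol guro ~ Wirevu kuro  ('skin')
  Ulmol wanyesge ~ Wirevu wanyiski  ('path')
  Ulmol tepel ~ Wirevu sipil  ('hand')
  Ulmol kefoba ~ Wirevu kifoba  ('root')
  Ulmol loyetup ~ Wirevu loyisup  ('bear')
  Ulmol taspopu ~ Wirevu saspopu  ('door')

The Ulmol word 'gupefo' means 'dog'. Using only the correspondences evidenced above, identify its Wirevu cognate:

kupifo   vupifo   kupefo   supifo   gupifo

kupifo

guro ~ kuro — Ulmol g corresponds to Wirevu k word-initially before a back vowel.
pumnefu ~ pumnifu, kefoba ~ kifoba — Ulmol e corresponds to Wirevu i after a consonant, before a labial obstruent.
Applying these to Ulmol 'gupefo':
  gupefo → kupefo   (g→k word-initially before a back vowel)
  kupefo → kupifo   (e→i after a consonant, before a labial obstruent)
So the Wirevu cognate is 'kupifo'.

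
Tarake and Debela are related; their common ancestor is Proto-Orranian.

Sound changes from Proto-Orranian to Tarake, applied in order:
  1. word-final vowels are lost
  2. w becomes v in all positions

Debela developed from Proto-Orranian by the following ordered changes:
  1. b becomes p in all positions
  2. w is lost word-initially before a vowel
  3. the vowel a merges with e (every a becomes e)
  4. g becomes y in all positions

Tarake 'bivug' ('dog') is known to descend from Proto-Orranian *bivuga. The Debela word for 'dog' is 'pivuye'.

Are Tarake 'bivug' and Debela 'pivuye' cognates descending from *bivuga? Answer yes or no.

yes

Derive the expected Debela reflex of *bivuga:
Debela: start from *bivuga.
  rule 1 (unconditioned shift): bivuga → pivuga
  rule 2: no change — pivuga
  rule 3 (vowel merger): pivuga → pivuge
  rule 4 (unconditioned shift): pivuge → pivuye
  ⇒ Debela pivuye
Debela 'pivuye' matches the regular reflex exactly, so the pair is cognate.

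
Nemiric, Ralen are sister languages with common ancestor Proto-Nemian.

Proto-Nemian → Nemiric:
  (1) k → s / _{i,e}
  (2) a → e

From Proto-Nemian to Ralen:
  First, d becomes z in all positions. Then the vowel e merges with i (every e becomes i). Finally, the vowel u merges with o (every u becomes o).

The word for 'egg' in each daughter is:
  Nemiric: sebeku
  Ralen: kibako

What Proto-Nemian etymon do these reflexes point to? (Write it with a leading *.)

Position 2: Nemiric has e, Ralen has i. Taking the neighbouring segments as reconstructed: Nemiric e can only go back to *e; Ralen i could go back to *e or *i — the one source consistent with every daughter is *e.
Position 6: Nemiric has u, Ralen has o. Nemiric preserves u here (none of its changes turn any other segment into u), so the proto-segment is *u.
Continuing position by position gives *kebaku; check it forward:
Nemiric: *kebaku > sebaku > sebeku  (by palatalisation, vowel merger)
Ralen: start from *kebaku.
  rule 1: no change — kebaku
  rule 2 (vowel merger): kebaku → kibaku
  rule 3 (vowel merger): kibaku → kibako
  ⇒ Ralen kibako
Only *kebaku yields all of Nemiric sebeku, Ralen kibako.

*kebaku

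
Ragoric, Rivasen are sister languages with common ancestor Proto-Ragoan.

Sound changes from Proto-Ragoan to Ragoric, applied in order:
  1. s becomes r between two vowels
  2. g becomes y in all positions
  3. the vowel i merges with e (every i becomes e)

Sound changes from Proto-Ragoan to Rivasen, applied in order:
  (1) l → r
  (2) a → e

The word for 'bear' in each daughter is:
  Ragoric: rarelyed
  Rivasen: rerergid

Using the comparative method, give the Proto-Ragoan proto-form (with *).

Position 5: Ragoric has l, Rivasen has r. Ragoric preserves l here (none of its changes turn any other segment into l), so the proto-segment is *l.
Position 6: Ragoric has y, Rivasen has g. Rivasen preserves g here (none of its changes turn any other segment into g), so the proto-segment is *g.
Position 7: Ragoric has e, Rivasen has i. Rivasen preserves i here (none of its changes turn any other segment into i), so the proto-segment is *i.
This points to *rarelgid. Verify forward in each daughter:
Ragoric: *rarelgid
  rarelgid (rule 1 does not apply)
  rarelgid → rarelyid   [unconditioned shift]
  rarelyid → rarelyed   [vowel merger]
  giving Ragoric rarelyed.
Rivasen: *rarelgid > rarergid > rerergid  (by unconditioned shift, vowel merger)
No other proto-form is consistent with every reflex, so the reconstruction is *rarelgid.

*rarelgid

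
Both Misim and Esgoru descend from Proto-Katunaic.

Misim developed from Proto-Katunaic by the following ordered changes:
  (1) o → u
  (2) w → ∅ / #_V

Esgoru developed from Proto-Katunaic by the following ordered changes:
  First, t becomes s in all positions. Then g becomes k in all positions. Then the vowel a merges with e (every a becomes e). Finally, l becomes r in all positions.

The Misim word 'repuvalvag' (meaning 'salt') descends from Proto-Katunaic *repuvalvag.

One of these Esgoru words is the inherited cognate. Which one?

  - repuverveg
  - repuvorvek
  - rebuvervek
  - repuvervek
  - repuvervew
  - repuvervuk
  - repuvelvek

Esgoru: *repuvalvag
  repuvalvag (rule 1 does not apply)
  repuvalvag → repuvalvak   [unconditioned shift]
  repuvalvak → repuvelvek   [vowel merger]
  repuvelvek → repuvervek   [unconditioned shift]
  giving Esgoru repuvervek.
Among the options, 'repuvervek' alone shows every Esgoru change applied in order.

repuvervek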